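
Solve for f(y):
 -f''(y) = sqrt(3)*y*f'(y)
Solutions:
 f(y) = C1 + C2*erf(sqrt(2)*3^(1/4)*y/2)


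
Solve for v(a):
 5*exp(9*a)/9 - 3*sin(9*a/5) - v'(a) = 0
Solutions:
 v(a) = C1 + 5*exp(9*a)/81 + 5*cos(9*a/5)/3


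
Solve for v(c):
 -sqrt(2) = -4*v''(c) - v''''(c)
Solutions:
 v(c) = C1 + C2*c + C3*sin(2*c) + C4*cos(2*c) + sqrt(2)*c^2/8


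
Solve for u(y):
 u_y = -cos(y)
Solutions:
 u(y) = C1 - sin(y)


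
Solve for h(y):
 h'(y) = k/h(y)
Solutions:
 h(y) = -sqrt(C1 + 2*k*y)
 h(y) = sqrt(C1 + 2*k*y)


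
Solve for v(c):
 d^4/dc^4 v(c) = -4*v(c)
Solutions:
 v(c) = (C1*sin(c) + C2*cos(c))*exp(-c) + (C3*sin(c) + C4*cos(c))*exp(c)


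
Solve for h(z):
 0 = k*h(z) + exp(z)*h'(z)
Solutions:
 h(z) = C1*exp(k*exp(-z))


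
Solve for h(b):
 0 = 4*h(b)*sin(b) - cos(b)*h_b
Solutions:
 h(b) = C1/cos(b)^4


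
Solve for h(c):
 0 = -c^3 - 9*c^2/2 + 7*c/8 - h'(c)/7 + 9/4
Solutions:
 h(c) = C1 - 7*c^4/4 - 21*c^3/2 + 49*c^2/16 + 63*c/4


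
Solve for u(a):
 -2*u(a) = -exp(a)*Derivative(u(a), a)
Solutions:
 u(a) = C1*exp(-2*exp(-a))


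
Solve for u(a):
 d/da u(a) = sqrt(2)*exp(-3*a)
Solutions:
 u(a) = C1 - sqrt(2)*exp(-3*a)/3


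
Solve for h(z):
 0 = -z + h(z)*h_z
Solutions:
 h(z) = -sqrt(C1 + z^2)
 h(z) = sqrt(C1 + z^2)


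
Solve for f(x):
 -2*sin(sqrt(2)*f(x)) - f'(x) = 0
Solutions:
 f(x) = sqrt(2)*(pi - acos((-exp(2*sqrt(2)*C1) - exp(4*sqrt(2)*x))/(exp(2*sqrt(2)*C1) - exp(4*sqrt(2)*x)))/2)
 f(x) = sqrt(2)*acos((-exp(2*sqrt(2)*C1) - exp(4*sqrt(2)*x))/(exp(2*sqrt(2)*C1) - exp(4*sqrt(2)*x)))/2


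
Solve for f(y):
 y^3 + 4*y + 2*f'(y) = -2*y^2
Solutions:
 f(y) = C1 - y^4/8 - y^3/3 - y^2


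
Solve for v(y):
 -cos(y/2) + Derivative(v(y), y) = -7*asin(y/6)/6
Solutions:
 v(y) = C1 - 7*y*asin(y/6)/6 - 7*sqrt(36 - y^2)/6 + 2*sin(y/2)


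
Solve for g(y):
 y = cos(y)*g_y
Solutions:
 g(y) = C1 + Integral(y/cos(y), y)


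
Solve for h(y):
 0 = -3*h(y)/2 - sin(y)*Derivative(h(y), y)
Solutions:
 h(y) = C1*(cos(y) + 1)^(3/4)/(cos(y) - 1)^(3/4)


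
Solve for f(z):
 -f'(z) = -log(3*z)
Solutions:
 f(z) = C1 + z*log(z) - z + z*log(3)


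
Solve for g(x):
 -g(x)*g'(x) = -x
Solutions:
 g(x) = -sqrt(C1 + x^2)
 g(x) = sqrt(C1 + x^2)


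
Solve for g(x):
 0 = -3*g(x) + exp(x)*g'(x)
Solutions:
 g(x) = C1*exp(-3*exp(-x))


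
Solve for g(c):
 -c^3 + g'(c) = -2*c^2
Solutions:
 g(c) = C1 + c^4/4 - 2*c^3/3


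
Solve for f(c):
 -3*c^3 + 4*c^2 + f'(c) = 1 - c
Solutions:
 f(c) = C1 + 3*c^4/4 - 4*c^3/3 - c^2/2 + c


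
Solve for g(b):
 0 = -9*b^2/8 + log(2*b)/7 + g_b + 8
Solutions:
 g(b) = C1 + 3*b^3/8 - b*log(b)/7 - 55*b/7 - b*log(2)/7


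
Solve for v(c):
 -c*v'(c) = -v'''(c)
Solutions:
 v(c) = C1 + Integral(C2*airyai(c) + C3*airybi(c), c)


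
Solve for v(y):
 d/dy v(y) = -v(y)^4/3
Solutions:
 v(y) = (-1 - sqrt(3)*I)*(1/(C1 + y))^(1/3)/2
 v(y) = (-1 + sqrt(3)*I)*(1/(C1 + y))^(1/3)/2
 v(y) = (1/(C1 + y))^(1/3)


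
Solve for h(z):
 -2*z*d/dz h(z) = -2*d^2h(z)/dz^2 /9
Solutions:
 h(z) = C1 + C2*erfi(3*sqrt(2)*z/2)


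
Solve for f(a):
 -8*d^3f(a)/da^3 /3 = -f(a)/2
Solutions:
 f(a) = C3*exp(2^(2/3)*3^(1/3)*a/4) + (C1*sin(2^(2/3)*3^(5/6)*a/8) + C2*cos(2^(2/3)*3^(5/6)*a/8))*exp(-2^(2/3)*3^(1/3)*a/8)


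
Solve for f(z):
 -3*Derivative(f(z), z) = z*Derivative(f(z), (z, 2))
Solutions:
 f(z) = C1 + C2/z^2


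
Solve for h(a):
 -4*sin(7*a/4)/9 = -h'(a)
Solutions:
 h(a) = C1 - 16*cos(7*a/4)/63


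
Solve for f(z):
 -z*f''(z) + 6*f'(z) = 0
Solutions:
 f(z) = C1 + C2*z^7


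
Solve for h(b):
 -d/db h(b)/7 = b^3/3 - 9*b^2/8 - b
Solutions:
 h(b) = C1 - 7*b^4/12 + 21*b^3/8 + 7*b^2/2


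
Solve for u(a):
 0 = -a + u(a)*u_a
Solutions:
 u(a) = -sqrt(C1 + a^2)
 u(a) = sqrt(C1 + a^2)


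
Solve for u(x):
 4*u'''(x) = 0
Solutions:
 u(x) = C1 + C2*x + C3*x^2


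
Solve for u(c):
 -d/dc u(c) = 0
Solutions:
 u(c) = C1


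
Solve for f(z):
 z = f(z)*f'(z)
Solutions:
 f(z) = -sqrt(C1 + z^2)
 f(z) = sqrt(C1 + z^2)


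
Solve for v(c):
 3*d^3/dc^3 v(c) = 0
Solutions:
 v(c) = C1 + C2*c + C3*c^2


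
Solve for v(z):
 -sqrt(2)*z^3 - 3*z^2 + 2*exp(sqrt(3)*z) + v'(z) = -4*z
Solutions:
 v(z) = C1 + sqrt(2)*z^4/4 + z^3 - 2*z^2 - 2*sqrt(3)*exp(sqrt(3)*z)/3


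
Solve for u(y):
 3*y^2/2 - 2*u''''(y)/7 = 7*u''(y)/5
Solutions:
 u(y) = C1 + C2*y + C3*sin(7*sqrt(10)*y/10) + C4*cos(7*sqrt(10)*y/10) + 5*y^4/56 - 75*y^2/343


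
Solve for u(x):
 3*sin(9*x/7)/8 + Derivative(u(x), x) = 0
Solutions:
 u(x) = C1 + 7*cos(9*x/7)/24


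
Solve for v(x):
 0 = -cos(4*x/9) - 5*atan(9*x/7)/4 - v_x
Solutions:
 v(x) = C1 - 5*x*atan(9*x/7)/4 + 35*log(81*x^2 + 49)/72 - 9*sin(4*x/9)/4


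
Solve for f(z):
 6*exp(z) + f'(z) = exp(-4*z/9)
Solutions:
 f(z) = C1 - 6*exp(z) - 9*exp(-4*z/9)/4


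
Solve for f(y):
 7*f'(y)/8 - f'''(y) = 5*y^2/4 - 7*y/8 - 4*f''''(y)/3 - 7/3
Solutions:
 f(y) = C1 + C2*exp(y*((sqrt(399) + 20)^(-1/3) + 2 + (sqrt(399) + 20)^(1/3))/8)*sin(sqrt(3)*y*(-(sqrt(399) + 20)^(1/3) + (sqrt(399) + 20)^(-1/3))/8) + C3*exp(y*((sqrt(399) + 20)^(-1/3) + 2 + (sqrt(399) + 20)^(1/3))/8)*cos(sqrt(3)*y*(-(sqrt(399) + 20)^(1/3) + (sqrt(399) + 20)^(-1/3))/8) + C4*exp(y*(-(sqrt(399) + 20)^(1/3) - 1/(sqrt(399) + 20)^(1/3) + 1)/4) + 10*y^3/21 - y^2/2 + 88*y/147


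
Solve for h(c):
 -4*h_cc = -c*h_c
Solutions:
 h(c) = C1 + C2*erfi(sqrt(2)*c/4)


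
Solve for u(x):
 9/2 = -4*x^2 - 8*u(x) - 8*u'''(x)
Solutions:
 u(x) = C3*exp(-x) - x^2/2 + (C1*sin(sqrt(3)*x/2) + C2*cos(sqrt(3)*x/2))*exp(x/2) - 9/16


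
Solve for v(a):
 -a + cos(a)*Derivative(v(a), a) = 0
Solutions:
 v(a) = C1 + Integral(a/cos(a), a)


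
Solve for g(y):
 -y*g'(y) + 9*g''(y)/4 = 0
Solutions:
 g(y) = C1 + C2*erfi(sqrt(2)*y/3)


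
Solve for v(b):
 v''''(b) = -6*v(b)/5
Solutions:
 v(b) = (C1*sin(10^(3/4)*3^(1/4)*b/10) + C2*cos(10^(3/4)*3^(1/4)*b/10))*exp(-10^(3/4)*3^(1/4)*b/10) + (C3*sin(10^(3/4)*3^(1/4)*b/10) + C4*cos(10^(3/4)*3^(1/4)*b/10))*exp(10^(3/4)*3^(1/4)*b/10)


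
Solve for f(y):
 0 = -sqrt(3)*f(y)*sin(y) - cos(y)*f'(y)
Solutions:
 f(y) = C1*cos(y)^(sqrt(3))


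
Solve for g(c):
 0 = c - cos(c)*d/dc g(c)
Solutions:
 g(c) = C1 + Integral(c/cos(c), c)


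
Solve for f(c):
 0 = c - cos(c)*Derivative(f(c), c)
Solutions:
 f(c) = C1 + Integral(c/cos(c), c)


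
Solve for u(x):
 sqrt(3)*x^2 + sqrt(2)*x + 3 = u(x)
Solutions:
 u(x) = sqrt(3)*x^2 + sqrt(2)*x + 3


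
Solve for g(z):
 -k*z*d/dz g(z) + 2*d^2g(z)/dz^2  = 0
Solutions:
 g(z) = Piecewise((-sqrt(pi)*C1*erf(z*sqrt(-k)/2)/sqrt(-k) - C2, (k > 0) | (k < 0)), (-C1*z - C2, True))


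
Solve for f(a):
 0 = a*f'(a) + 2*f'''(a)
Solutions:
 f(a) = C1 + Integral(C2*airyai(-2^(2/3)*a/2) + C3*airybi(-2^(2/3)*a/2), a)


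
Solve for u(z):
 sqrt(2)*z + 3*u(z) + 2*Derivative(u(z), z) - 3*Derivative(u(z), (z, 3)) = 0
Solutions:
 u(z) = C1*exp(-2^(1/3)*z*(4/(sqrt(697) + 27)^(1/3) + 2^(1/3)*(sqrt(697) + 27)^(1/3))/12)*sin(2^(1/3)*sqrt(3)*z*(-2^(1/3)*(sqrt(697) + 27)^(1/3) + 4/(sqrt(697) + 27)^(1/3))/12) + C2*exp(-2^(1/3)*z*(4/(sqrt(697) + 27)^(1/3) + 2^(1/3)*(sqrt(697) + 27)^(1/3))/12)*cos(2^(1/3)*sqrt(3)*z*(-2^(1/3)*(sqrt(697) + 27)^(1/3) + 4/(sqrt(697) + 27)^(1/3))/12) + C3*exp(2^(1/3)*z*(4/(sqrt(697) + 27)^(1/3) + 2^(1/3)*(sqrt(697) + 27)^(1/3))/6) - sqrt(2)*z/3 + 2*sqrt(2)/9


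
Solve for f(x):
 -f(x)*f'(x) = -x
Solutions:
 f(x) = -sqrt(C1 + x^2)
 f(x) = sqrt(C1 + x^2)


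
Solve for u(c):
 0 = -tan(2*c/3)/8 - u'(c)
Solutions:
 u(c) = C1 + 3*log(cos(2*c/3))/16


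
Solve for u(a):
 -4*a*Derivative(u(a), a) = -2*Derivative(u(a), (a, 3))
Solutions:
 u(a) = C1 + Integral(C2*airyai(2^(1/3)*a) + C3*airybi(2^(1/3)*a), a)


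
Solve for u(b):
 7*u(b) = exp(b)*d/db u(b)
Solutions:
 u(b) = C1*exp(-7*exp(-b))


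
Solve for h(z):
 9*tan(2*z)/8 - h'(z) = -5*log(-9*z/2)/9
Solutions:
 h(z) = C1 + 5*z*log(-z)/9 - 5*z/9 - 5*z*log(2)/9 + 10*z*log(3)/9 - 9*log(cos(2*z))/16


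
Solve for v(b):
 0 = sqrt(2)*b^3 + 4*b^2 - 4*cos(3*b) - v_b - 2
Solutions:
 v(b) = C1 + sqrt(2)*b^4/4 + 4*b^3/3 - 2*b - 4*sin(3*b)/3


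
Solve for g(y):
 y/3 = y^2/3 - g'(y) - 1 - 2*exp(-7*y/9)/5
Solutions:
 g(y) = C1 + y^3/9 - y^2/6 - y + 18*exp(-7*y/9)/35


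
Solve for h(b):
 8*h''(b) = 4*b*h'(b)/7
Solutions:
 h(b) = C1 + C2*erfi(sqrt(7)*b/14)


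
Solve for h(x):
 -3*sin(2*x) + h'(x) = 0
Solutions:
 h(x) = C1 - 3*cos(2*x)/2


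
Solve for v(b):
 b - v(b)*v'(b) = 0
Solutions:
 v(b) = -sqrt(C1 + b^2)
 v(b) = sqrt(C1 + b^2)


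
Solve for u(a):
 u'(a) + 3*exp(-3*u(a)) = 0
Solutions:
 u(a) = log(C1 - 9*a)/3
 u(a) = log((-3^(1/3) - 3^(5/6)*I)*(C1 - 3*a)^(1/3)/2)
 u(a) = log((-3^(1/3) + 3^(5/6)*I)*(C1 - 3*a)^(1/3)/2)


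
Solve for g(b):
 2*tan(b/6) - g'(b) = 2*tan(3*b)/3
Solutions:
 g(b) = C1 - 12*log(cos(b/6)) + 2*log(cos(3*b))/9


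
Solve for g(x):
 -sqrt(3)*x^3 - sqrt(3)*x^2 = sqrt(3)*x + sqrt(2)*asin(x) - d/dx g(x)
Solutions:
 g(x) = C1 + sqrt(3)*x^4/4 + sqrt(3)*x^3/3 + sqrt(3)*x^2/2 + sqrt(2)*(x*asin(x) + sqrt(1 - x^2))


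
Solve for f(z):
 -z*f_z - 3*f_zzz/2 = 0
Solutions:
 f(z) = C1 + Integral(C2*airyai(-2^(1/3)*3^(2/3)*z/3) + C3*airybi(-2^(1/3)*3^(2/3)*z/3), z)


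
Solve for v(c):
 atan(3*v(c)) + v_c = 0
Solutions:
 Integral(1/atan(3*_y), (_y, v(c))) = C1 - c


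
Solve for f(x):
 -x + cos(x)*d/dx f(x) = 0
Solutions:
 f(x) = C1 + Integral(x/cos(x), x)


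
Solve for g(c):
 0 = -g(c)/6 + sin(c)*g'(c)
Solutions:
 g(c) = C1*(cos(c) - 1)^(1/12)/(cos(c) + 1)^(1/12)


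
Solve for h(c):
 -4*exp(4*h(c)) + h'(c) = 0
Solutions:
 h(c) = log(-(-1/(C1 + 16*c))^(1/4))
 h(c) = log(-1/(C1 + 16*c))/4
 h(c) = log(-I*(-1/(C1 + 16*c))^(1/4))
 h(c) = log(I*(-1/(C1 + 16*c))^(1/4))


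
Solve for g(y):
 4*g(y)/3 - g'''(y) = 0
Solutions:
 g(y) = C3*exp(6^(2/3)*y/3) + (C1*sin(2^(2/3)*3^(1/6)*y/2) + C2*cos(2^(2/3)*3^(1/6)*y/2))*exp(-6^(2/3)*y/6)


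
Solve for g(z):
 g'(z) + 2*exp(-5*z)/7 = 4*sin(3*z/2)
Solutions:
 g(z) = C1 - 8*cos(3*z/2)/3 + 2*exp(-5*z)/35


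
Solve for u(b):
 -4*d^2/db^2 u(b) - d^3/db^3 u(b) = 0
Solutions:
 u(b) = C1 + C2*b + C3*exp(-4*b)


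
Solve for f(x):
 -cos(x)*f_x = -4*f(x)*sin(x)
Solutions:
 f(x) = C1/cos(x)^4


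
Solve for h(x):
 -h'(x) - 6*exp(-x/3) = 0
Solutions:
 h(x) = C1 + 18*exp(-x/3)


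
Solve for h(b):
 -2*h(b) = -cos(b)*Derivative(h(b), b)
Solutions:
 h(b) = C1*(sin(b) + 1)/(sin(b) - 1)


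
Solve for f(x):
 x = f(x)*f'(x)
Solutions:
 f(x) = -sqrt(C1 + x^2)
 f(x) = sqrt(C1 + x^2)


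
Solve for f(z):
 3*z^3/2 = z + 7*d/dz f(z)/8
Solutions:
 f(z) = C1 + 3*z^4/7 - 4*z^2/7


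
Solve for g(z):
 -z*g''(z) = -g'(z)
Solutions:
 g(z) = C1 + C2*z^2


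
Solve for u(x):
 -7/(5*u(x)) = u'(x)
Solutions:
 u(x) = -sqrt(C1 - 70*x)/5
 u(x) = sqrt(C1 - 70*x)/5


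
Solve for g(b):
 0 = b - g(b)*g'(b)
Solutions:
 g(b) = -sqrt(C1 + b^2)
 g(b) = sqrt(C1 + b^2)


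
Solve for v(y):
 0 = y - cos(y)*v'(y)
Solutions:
 v(y) = C1 + Integral(y/cos(y), y)


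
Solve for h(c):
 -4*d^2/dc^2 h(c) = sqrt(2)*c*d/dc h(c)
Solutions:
 h(c) = C1 + C2*erf(2^(3/4)*c/4)


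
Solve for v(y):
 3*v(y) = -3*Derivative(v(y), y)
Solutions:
 v(y) = C1*exp(-y)


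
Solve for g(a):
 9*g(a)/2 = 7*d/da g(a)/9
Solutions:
 g(a) = C1*exp(81*a/14)


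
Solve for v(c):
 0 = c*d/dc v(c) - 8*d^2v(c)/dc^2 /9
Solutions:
 v(c) = C1 + C2*erfi(3*c/4)


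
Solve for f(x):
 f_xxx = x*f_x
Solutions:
 f(x) = C1 + Integral(C2*airyai(x) + C3*airybi(x), x)


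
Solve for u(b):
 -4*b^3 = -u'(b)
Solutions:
 u(b) = C1 + b^4


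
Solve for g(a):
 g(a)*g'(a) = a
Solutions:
 g(a) = -sqrt(C1 + a^2)
 g(a) = sqrt(C1 + a^2)


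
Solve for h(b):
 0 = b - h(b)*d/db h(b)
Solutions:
 h(b) = -sqrt(C1 + b^2)
 h(b) = sqrt(C1 + b^2)


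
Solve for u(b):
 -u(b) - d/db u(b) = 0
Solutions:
 u(b) = C1*exp(-b)


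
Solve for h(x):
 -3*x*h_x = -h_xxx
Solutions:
 h(x) = C1 + Integral(C2*airyai(3^(1/3)*x) + C3*airybi(3^(1/3)*x), x)


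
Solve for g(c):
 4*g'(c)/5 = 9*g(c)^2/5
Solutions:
 g(c) = -4/(C1 + 9*c)


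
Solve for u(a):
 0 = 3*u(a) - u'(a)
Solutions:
 u(a) = C1*exp(3*a)


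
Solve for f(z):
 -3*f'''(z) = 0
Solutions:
 f(z) = C1 + C2*z + C3*z^2


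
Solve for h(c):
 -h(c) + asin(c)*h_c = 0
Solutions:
 h(c) = C1*exp(Integral(1/asin(c), c))


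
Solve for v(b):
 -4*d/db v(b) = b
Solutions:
 v(b) = C1 - b^2/8


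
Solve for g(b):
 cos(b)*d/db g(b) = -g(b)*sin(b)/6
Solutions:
 g(b) = C1*cos(b)^(1/6)


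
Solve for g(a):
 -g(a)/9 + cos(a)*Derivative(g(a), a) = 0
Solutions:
 g(a) = C1*(sin(a) + 1)^(1/18)/(sin(a) - 1)^(1/18)


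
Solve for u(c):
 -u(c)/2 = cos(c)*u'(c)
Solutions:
 u(c) = C1*(sin(c) - 1)^(1/4)/(sin(c) + 1)^(1/4)


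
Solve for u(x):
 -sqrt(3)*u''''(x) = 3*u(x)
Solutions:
 u(x) = (C1*sin(sqrt(2)*3^(1/8)*x/2) + C2*cos(sqrt(2)*3^(1/8)*x/2))*exp(-sqrt(2)*3^(1/8)*x/2) + (C3*sin(sqrt(2)*3^(1/8)*x/2) + C4*cos(sqrt(2)*3^(1/8)*x/2))*exp(sqrt(2)*3^(1/8)*x/2)


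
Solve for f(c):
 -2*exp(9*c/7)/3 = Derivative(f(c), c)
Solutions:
 f(c) = C1 - 14*exp(9*c/7)/27


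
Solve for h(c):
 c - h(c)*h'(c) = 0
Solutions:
 h(c) = -sqrt(C1 + c^2)
 h(c) = sqrt(C1 + c^2)


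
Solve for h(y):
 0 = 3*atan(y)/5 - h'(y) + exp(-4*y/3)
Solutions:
 h(y) = C1 + 3*y*atan(y)/5 - 3*log(y^2 + 1)/10 - 3*exp(-4*y/3)/4


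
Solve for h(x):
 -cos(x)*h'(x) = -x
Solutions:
 h(x) = C1 + Integral(x/cos(x), x)


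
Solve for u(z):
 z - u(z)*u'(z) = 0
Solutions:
 u(z) = -sqrt(C1 + z^2)
 u(z) = sqrt(C1 + z^2)


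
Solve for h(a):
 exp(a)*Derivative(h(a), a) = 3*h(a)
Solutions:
 h(a) = C1*exp(-3*exp(-a))


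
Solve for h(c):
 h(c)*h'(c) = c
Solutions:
 h(c) = -sqrt(C1 + c^2)
 h(c) = sqrt(C1 + c^2)


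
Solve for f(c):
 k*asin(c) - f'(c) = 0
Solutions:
 f(c) = C1 + k*(c*asin(c) + sqrt(1 - c^2))


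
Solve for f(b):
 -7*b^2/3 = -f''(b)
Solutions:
 f(b) = C1 + C2*b + 7*b^4/36


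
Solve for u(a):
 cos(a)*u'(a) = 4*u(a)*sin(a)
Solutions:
 u(a) = C1/cos(a)^4


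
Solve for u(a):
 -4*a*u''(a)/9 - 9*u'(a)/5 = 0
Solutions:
 u(a) = C1 + C2/a^(61/20)


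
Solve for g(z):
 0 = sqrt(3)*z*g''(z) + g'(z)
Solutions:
 g(z) = C1 + C2*z^(1 - sqrt(3)/3)


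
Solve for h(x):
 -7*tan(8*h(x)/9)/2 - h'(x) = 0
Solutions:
 h(x) = -9*asin(C1*exp(-28*x/9))/8 + 9*pi/8
 h(x) = 9*asin(C1*exp(-28*x/9))/8


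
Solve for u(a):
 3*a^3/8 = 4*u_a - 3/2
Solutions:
 u(a) = C1 + 3*a^4/128 + 3*a/8


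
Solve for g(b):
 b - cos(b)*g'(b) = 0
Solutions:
 g(b) = C1 + Integral(b/cos(b), b)


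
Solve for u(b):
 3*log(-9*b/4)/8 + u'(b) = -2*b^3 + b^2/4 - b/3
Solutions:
 u(b) = C1 - b^4/2 + b^3/12 - b^2/6 - 3*b*log(-b)/8 + 3*b*(-2*log(3) + 1 + 2*log(2))/8


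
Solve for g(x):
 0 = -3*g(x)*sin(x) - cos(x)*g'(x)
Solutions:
 g(x) = C1*cos(x)^3


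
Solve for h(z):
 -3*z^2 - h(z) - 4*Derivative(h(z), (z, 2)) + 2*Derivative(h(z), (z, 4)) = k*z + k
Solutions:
 h(z) = C1*exp(-z*sqrt(1 + sqrt(6)/2)) + C2*exp(z*sqrt(1 + sqrt(6)/2)) + C3*sin(z*sqrt(-1 + sqrt(6)/2)) + C4*cos(z*sqrt(-1 + sqrt(6)/2)) - k*z - k - 3*z^2 + 24


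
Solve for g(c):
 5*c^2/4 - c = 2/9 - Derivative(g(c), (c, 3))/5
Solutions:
 g(c) = C1 + C2*c + C3*c^2 - 5*c^5/48 + 5*c^4/24 + 5*c^3/27


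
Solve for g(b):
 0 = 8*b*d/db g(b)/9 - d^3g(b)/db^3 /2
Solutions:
 g(b) = C1 + Integral(C2*airyai(2*6^(1/3)*b/3) + C3*airybi(2*6^(1/3)*b/3), b)


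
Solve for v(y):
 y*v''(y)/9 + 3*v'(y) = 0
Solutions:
 v(y) = C1 + C2/y^26


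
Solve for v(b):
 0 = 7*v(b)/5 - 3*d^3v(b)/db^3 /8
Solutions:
 v(b) = C3*exp(2*15^(2/3)*7^(1/3)*b/15) + (C1*sin(3^(1/6)*5^(2/3)*7^(1/3)*b/5) + C2*cos(3^(1/6)*5^(2/3)*7^(1/3)*b/5))*exp(-15^(2/3)*7^(1/3)*b/15)


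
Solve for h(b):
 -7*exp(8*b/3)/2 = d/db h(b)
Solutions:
 h(b) = C1 - 21*exp(8*b/3)/16


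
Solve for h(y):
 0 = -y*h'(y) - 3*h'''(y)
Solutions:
 h(y) = C1 + Integral(C2*airyai(-3^(2/3)*y/3) + C3*airybi(-3^(2/3)*y/3), y)


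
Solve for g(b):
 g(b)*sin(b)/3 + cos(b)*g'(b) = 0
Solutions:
 g(b) = C1*cos(b)^(1/3)


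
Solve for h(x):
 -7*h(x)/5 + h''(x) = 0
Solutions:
 h(x) = C1*exp(-sqrt(35)*x/5) + C2*exp(sqrt(35)*x/5)


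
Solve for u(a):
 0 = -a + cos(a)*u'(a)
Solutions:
 u(a) = C1 + Integral(a/cos(a), a)


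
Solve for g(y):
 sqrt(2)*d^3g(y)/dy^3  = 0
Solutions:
 g(y) = C1 + C2*y + C3*y^2


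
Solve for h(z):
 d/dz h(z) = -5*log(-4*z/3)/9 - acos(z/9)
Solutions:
 h(z) = C1 - 5*z*log(-z)/9 - z*acos(z/9) - 10*z*log(2)/9 + 5*z/9 + 5*z*log(3)/9 + sqrt(81 - z^2)


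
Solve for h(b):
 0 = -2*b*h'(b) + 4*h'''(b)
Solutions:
 h(b) = C1 + Integral(C2*airyai(2^(2/3)*b/2) + C3*airybi(2^(2/3)*b/2), b)


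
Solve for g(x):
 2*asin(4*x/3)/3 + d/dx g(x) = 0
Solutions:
 g(x) = C1 - 2*x*asin(4*x/3)/3 - sqrt(9 - 16*x^2)/6


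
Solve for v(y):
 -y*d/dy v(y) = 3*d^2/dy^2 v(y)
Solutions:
 v(y) = C1 + C2*erf(sqrt(6)*y/6)


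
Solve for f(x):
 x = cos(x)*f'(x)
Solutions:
 f(x) = C1 + Integral(x/cos(x), x)


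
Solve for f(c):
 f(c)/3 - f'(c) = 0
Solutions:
 f(c) = C1*exp(c/3)


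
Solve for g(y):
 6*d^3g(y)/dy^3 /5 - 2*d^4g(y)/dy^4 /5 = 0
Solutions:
 g(y) = C1 + C2*y + C3*y^2 + C4*exp(3*y)


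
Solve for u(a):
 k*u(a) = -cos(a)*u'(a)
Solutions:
 u(a) = C1*exp(k*(log(sin(a) - 1) - log(sin(a) + 1))/2)


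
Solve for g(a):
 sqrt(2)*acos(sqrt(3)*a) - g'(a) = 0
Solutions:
 g(a) = C1 + sqrt(2)*(a*acos(sqrt(3)*a) - sqrt(3)*sqrt(1 - 3*a^2)/3)


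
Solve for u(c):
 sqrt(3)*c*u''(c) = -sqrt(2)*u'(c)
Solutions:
 u(c) = C1 + C2*c^(1 - sqrt(6)/3)


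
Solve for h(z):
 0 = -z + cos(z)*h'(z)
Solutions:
 h(z) = C1 + Integral(z/cos(z), z)


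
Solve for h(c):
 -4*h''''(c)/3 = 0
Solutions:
 h(c) = C1 + C2*c + C3*c^2 + C4*c^3


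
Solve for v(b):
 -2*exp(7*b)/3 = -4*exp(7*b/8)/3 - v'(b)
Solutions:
 v(b) = C1 - 32*exp(7*b/8)/21 + 2*exp(7*b)/21


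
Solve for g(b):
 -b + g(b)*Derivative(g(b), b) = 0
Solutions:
 g(b) = -sqrt(C1 + b^2)
 g(b) = sqrt(C1 + b^2)


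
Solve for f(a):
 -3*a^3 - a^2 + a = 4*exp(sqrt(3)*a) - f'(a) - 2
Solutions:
 f(a) = C1 + 3*a^4/4 + a^3/3 - a^2/2 - 2*a + 4*sqrt(3)*exp(sqrt(3)*a)/3


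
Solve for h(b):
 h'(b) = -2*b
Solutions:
 h(b) = C1 - b^2


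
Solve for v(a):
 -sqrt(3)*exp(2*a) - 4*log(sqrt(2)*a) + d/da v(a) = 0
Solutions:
 v(a) = C1 + 4*a*log(a) + 2*a*(-2 + log(2)) + sqrt(3)*exp(2*a)/2


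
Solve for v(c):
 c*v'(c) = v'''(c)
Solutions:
 v(c) = C1 + Integral(C2*airyai(c) + C3*airybi(c), c)


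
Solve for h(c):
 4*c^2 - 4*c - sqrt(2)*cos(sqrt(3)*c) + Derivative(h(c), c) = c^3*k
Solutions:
 h(c) = C1 + c^4*k/4 - 4*c^3/3 + 2*c^2 + sqrt(6)*sin(sqrt(3)*c)/3


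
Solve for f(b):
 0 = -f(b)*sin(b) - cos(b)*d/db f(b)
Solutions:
 f(b) = C1*cos(b)


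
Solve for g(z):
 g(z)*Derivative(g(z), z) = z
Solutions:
 g(z) = -sqrt(C1 + z^2)
 g(z) = sqrt(C1 + z^2)


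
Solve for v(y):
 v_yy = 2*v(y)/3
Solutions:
 v(y) = C1*exp(-sqrt(6)*y/3) + C2*exp(sqrt(6)*y/3)


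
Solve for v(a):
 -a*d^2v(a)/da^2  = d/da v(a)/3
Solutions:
 v(a) = C1 + C2*a^(2/3)


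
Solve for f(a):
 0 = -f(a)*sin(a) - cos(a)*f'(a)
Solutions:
 f(a) = C1*cos(a)


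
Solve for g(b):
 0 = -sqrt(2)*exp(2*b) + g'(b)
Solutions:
 g(b) = C1 + sqrt(2)*exp(2*b)/2


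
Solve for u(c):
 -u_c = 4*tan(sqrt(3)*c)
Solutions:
 u(c) = C1 + 4*sqrt(3)*log(cos(sqrt(3)*c))/3


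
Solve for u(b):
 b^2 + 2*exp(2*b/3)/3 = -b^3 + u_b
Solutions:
 u(b) = C1 + b^4/4 + b^3/3 + exp(2*b/3)


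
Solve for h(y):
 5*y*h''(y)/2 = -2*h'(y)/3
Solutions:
 h(y) = C1 + C2*y^(11/15)


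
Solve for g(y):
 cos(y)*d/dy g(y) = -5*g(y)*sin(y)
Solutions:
 g(y) = C1*cos(y)^5


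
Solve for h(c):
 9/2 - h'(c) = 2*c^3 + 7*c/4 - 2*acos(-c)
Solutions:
 h(c) = C1 - c^4/2 - 7*c^2/8 + 2*c*acos(-c) + 9*c/2 + 2*sqrt(1 - c^2)


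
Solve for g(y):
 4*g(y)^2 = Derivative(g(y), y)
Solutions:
 g(y) = -1/(C1 + 4*y)


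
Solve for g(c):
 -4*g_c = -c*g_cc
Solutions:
 g(c) = C1 + C2*c^5


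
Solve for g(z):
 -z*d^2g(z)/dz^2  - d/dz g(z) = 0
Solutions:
 g(z) = C1 + C2*log(z)


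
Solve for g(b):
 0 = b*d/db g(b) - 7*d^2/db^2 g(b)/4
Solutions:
 g(b) = C1 + C2*erfi(sqrt(14)*b/7)


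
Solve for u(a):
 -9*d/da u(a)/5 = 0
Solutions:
 u(a) = C1


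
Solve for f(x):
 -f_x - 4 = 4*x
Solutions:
 f(x) = C1 - 2*x^2 - 4*x


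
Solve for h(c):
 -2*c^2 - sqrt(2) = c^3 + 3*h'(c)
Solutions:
 h(c) = C1 - c^4/12 - 2*c^3/9 - sqrt(2)*c/3


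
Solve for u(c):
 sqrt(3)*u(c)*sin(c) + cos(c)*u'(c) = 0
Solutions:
 u(c) = C1*cos(c)^(sqrt(3))


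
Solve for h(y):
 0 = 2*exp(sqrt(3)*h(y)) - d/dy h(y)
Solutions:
 h(y) = sqrt(3)*(2*log(-1/(C1 + 2*y)) - log(3))/6


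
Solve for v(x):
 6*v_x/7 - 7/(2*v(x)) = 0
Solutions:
 v(x) = -sqrt(C1 + 294*x)/6
 v(x) = sqrt(C1 + 294*x)/6


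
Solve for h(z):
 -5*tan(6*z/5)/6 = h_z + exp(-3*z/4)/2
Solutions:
 h(z) = C1 - 25*log(tan(6*z/5)^2 + 1)/72 + 2*exp(-3*z/4)/3


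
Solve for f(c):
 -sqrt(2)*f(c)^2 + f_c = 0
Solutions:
 f(c) = -1/(C1 + sqrt(2)*c)


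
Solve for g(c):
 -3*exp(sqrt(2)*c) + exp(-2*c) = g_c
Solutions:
 g(c) = C1 - 3*sqrt(2)*exp(sqrt(2)*c)/2 - exp(-2*c)/2


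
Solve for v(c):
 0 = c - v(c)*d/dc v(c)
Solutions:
 v(c) = -sqrt(C1 + c^2)
 v(c) = sqrt(C1 + c^2)


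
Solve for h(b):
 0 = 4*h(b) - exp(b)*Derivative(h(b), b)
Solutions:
 h(b) = C1*exp(-4*exp(-b))


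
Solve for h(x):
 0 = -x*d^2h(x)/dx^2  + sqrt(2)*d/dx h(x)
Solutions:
 h(x) = C1 + C2*x^(1 + sqrt(2))


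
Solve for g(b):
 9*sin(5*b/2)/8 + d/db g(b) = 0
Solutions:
 g(b) = C1 + 9*cos(5*b/2)/20


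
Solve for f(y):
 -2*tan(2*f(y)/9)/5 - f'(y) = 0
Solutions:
 f(y) = -9*asin(C1*exp(-4*y/45))/2 + 9*pi/2
 f(y) = 9*asin(C1*exp(-4*y/45))/2


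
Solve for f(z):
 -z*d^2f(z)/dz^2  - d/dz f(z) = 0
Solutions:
 f(z) = C1 + C2*log(z)


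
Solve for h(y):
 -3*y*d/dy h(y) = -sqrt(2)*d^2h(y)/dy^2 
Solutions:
 h(y) = C1 + C2*erfi(2^(1/4)*sqrt(3)*y/2)


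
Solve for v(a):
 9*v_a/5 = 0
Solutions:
 v(a) = C1


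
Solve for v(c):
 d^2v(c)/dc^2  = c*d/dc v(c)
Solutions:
 v(c) = C1 + C2*erfi(sqrt(2)*c/2)


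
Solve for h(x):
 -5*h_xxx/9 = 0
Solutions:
 h(x) = C1 + C2*x + C3*x^2


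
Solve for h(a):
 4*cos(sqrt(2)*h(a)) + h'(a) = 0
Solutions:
 h(a) = sqrt(2)*(pi - asin((exp(2*sqrt(2)*C1) + exp(8*sqrt(2)*a))/(exp(2*sqrt(2)*C1) - exp(8*sqrt(2)*a))))/2
 h(a) = sqrt(2)*asin((exp(2*sqrt(2)*C1) + exp(8*sqrt(2)*a))/(exp(2*sqrt(2)*C1) - exp(8*sqrt(2)*a)))/2


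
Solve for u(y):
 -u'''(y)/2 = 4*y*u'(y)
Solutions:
 u(y) = C1 + Integral(C2*airyai(-2*y) + C3*airybi(-2*y), y)


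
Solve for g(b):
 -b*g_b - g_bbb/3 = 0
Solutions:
 g(b) = C1 + Integral(C2*airyai(-3^(1/3)*b) + C3*airybi(-3^(1/3)*b), b)


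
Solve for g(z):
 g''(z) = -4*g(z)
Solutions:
 g(z) = C1*sin(2*z) + C2*cos(2*z)


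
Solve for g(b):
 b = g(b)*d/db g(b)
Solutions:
 g(b) = -sqrt(C1 + b^2)
 g(b) = sqrt(C1 + b^2)


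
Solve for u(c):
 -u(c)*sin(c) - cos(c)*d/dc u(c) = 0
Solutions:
 u(c) = C1*cos(c)


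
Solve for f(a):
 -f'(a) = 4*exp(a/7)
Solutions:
 f(a) = C1 - 28*exp(a/7)


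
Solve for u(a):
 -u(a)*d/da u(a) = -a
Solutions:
 u(a) = -sqrt(C1 + a^2)
 u(a) = sqrt(C1 + a^2)


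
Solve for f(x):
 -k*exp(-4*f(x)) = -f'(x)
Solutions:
 f(x) = log(-I*(C1 + 4*k*x)^(1/4))
 f(x) = log(I*(C1 + 4*k*x)^(1/4))
 f(x) = log(-(C1 + 4*k*x)^(1/4))
 f(x) = log(C1 + 4*k*x)/4


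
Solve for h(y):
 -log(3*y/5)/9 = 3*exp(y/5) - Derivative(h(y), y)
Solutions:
 h(y) = C1 + y*log(y)/9 + y*(-log(5) - 1 + log(3))/9 + 15*exp(y/5)


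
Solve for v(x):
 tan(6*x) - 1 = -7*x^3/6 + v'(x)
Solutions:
 v(x) = C1 + 7*x^4/24 - x - log(cos(6*x))/6


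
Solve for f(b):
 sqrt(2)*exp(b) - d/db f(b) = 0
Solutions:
 f(b) = C1 + sqrt(2)*exp(b)


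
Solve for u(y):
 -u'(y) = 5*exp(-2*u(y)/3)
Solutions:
 u(y) = 3*log(-sqrt(C1 - 5*y)) - 3*log(3) + 3*log(6)/2
 u(y) = 3*log(C1 - 5*y)/2 - 3*log(3) + 3*log(6)/2


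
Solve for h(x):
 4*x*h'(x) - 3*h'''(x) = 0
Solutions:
 h(x) = C1 + Integral(C2*airyai(6^(2/3)*x/3) + C3*airybi(6^(2/3)*x/3), x)


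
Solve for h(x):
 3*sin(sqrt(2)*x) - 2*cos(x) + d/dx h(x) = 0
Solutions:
 h(x) = C1 + 2*sin(x) + 3*sqrt(2)*cos(sqrt(2)*x)/2


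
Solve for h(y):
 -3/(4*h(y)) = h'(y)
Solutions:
 h(y) = -sqrt(C1 - 6*y)/2
 h(y) = sqrt(C1 - 6*y)/2


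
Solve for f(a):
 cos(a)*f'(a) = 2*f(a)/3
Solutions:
 f(a) = C1*(sin(a) + 1)^(1/3)/(sin(a) - 1)^(1/3)


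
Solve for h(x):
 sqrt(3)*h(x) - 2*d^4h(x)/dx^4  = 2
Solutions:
 h(x) = C1*exp(-2^(3/4)*3^(1/8)*x/2) + C2*exp(2^(3/4)*3^(1/8)*x/2) + C3*sin(2^(3/4)*3^(1/8)*x/2) + C4*cos(2^(3/4)*3^(1/8)*x/2) + 2*sqrt(3)/3


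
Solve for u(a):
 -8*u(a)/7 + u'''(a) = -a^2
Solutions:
 u(a) = C3*exp(2*7^(2/3)*a/7) + 7*a^2/8 + (C1*sin(sqrt(3)*7^(2/3)*a/7) + C2*cos(sqrt(3)*7^(2/3)*a/7))*exp(-7^(2/3)*a/7)


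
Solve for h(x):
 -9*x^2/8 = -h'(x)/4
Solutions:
 h(x) = C1 + 3*x^3/2


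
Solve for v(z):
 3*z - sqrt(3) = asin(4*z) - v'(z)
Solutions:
 v(z) = C1 - 3*z^2/2 + z*asin(4*z) + sqrt(3)*z + sqrt(1 - 16*z^2)/4


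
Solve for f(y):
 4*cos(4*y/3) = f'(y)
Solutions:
 f(y) = C1 + 3*sin(4*y/3)


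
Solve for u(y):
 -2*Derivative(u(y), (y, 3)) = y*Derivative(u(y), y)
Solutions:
 u(y) = C1 + Integral(C2*airyai(-2^(2/3)*y/2) + C3*airybi(-2^(2/3)*y/2), y)


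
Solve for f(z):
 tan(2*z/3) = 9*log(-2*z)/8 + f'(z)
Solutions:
 f(z) = C1 - 9*z*log(-z)/8 - 9*z*log(2)/8 + 9*z/8 - 3*log(cos(2*z/3))/2


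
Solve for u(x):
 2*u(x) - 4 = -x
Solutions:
 u(x) = 2 - x/2


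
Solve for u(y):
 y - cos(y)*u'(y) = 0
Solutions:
 u(y) = C1 + Integral(y/cos(y), y)


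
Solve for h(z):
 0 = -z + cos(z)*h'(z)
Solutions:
 h(z) = C1 + Integral(z/cos(z), z)


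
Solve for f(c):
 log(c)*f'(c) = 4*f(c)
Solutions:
 f(c) = C1*exp(4*li(c))


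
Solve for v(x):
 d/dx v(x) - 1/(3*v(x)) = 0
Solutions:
 v(x) = -sqrt(C1 + 6*x)/3
 v(x) = sqrt(C1 + 6*x)/3


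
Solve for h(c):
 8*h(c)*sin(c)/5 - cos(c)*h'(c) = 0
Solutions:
 h(c) = C1/cos(c)^(8/5)


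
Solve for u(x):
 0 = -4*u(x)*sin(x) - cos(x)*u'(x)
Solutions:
 u(x) = C1*cos(x)^4


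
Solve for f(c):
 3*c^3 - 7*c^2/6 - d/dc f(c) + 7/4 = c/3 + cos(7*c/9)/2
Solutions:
 f(c) = C1 + 3*c^4/4 - 7*c^3/18 - c^2/6 + 7*c/4 - 9*sin(7*c/9)/14


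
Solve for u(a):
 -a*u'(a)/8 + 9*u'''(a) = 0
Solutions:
 u(a) = C1 + Integral(C2*airyai(3^(1/3)*a/6) + C3*airybi(3^(1/3)*a/6), a)


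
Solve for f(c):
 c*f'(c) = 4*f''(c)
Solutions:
 f(c) = C1 + C2*erfi(sqrt(2)*c/4)


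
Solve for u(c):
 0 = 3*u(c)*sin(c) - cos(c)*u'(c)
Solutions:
 u(c) = C1/cos(c)^3


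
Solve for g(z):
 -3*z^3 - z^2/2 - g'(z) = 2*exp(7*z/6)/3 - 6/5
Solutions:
 g(z) = C1 - 3*z^4/4 - z^3/6 + 6*z/5 - 4*exp(7*z/6)/7


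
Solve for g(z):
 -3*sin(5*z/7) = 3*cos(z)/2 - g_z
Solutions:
 g(z) = C1 + 3*sin(z)/2 - 21*cos(5*z/7)/5


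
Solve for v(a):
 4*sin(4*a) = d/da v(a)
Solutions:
 v(a) = C1 - cos(4*a)


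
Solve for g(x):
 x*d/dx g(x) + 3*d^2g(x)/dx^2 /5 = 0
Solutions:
 g(x) = C1 + C2*erf(sqrt(30)*x/6)


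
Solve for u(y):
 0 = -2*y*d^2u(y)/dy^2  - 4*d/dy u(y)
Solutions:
 u(y) = C1 + C2/y


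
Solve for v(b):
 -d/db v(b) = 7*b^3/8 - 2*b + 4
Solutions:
 v(b) = C1 - 7*b^4/32 + b^2 - 4*b


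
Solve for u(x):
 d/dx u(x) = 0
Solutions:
 u(x) = C1


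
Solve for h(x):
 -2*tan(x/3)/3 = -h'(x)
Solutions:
 h(x) = C1 - 2*log(cos(x/3))


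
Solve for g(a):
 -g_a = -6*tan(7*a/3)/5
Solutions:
 g(a) = C1 - 18*log(cos(7*a/3))/35


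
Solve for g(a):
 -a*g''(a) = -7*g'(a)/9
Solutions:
 g(a) = C1 + C2*a^(16/9)


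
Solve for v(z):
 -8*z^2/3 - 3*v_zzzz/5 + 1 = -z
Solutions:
 v(z) = C1 + C2*z + C3*z^2 + C4*z^3 - z^6/81 + z^5/72 + 5*z^4/72


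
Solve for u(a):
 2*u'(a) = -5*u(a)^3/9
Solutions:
 u(a) = -3*sqrt(-1/(C1 - 5*a))
 u(a) = 3*sqrt(-1/(C1 - 5*a))


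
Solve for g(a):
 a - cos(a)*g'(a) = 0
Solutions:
 g(a) = C1 + Integral(a/cos(a), a)


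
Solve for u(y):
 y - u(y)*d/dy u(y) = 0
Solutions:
 u(y) = -sqrt(C1 + y^2)
 u(y) = sqrt(C1 + y^2)


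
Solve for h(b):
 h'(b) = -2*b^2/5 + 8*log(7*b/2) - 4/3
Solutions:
 h(b) = C1 - 2*b^3/15 + 8*b*log(b) - 28*b/3 - 8*b*log(2) + 8*b*log(7)


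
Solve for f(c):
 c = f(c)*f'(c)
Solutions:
 f(c) = -sqrt(C1 + c^2)
 f(c) = sqrt(C1 + c^2)


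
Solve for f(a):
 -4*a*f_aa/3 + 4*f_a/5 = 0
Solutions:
 f(a) = C1 + C2*a^(8/5)


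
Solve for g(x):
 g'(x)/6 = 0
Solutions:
 g(x) = C1


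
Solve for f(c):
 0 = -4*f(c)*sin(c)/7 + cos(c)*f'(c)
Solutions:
 f(c) = C1/cos(c)^(4/7)


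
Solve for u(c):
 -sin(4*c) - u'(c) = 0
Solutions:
 u(c) = C1 + cos(4*c)/4


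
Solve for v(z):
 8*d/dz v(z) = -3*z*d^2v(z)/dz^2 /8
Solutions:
 v(z) = C1 + C2/z^(61/3)


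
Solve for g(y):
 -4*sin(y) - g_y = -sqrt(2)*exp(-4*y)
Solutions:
 g(y) = C1 + 4*cos(y) - sqrt(2)*exp(-4*y)/4


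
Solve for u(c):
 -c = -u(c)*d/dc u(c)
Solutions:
 u(c) = -sqrt(C1 + c^2)
 u(c) = sqrt(C1 + c^2)


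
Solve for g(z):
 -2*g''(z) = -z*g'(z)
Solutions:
 g(z) = C1 + C2*erfi(z/2)


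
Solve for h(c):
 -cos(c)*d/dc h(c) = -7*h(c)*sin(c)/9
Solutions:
 h(c) = C1/cos(c)^(7/9)


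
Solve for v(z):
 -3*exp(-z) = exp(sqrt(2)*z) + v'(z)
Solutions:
 v(z) = C1 - sqrt(2)*exp(sqrt(2)*z)/2 + 3*exp(-z)


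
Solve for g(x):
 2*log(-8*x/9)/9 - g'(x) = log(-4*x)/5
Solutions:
 g(x) = C1 + x*log(-x)/45 + x*(-20*log(3) - 1 + 12*log(2))/45


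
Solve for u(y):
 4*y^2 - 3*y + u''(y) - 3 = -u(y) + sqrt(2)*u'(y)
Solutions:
 u(y) = -4*y^2 - 8*sqrt(2)*y + 3*y + (C1*sin(sqrt(2)*y/2) + C2*cos(sqrt(2)*y/2))*exp(sqrt(2)*y/2) - 5 + 3*sqrt(2)


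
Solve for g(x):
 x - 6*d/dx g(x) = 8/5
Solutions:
 g(x) = C1 + x^2/12 - 4*x/15


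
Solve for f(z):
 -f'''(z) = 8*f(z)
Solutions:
 f(z) = C3*exp(-2*z) + (C1*sin(sqrt(3)*z) + C2*cos(sqrt(3)*z))*exp(z)


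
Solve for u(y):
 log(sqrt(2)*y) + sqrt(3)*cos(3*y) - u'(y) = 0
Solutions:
 u(y) = C1 + y*log(y) - y + y*log(2)/2 + sqrt(3)*sin(3*y)/3


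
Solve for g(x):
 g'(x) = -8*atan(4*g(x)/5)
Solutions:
 Integral(1/atan(4*_y/5), (_y, g(x))) = C1 - 8*x


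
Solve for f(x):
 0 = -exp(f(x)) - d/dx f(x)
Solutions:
 f(x) = log(1/(C1 + x))


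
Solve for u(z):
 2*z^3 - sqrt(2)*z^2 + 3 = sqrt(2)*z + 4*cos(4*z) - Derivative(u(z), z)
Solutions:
 u(z) = C1 - z^4/2 + sqrt(2)*z^3/3 + sqrt(2)*z^2/2 - 3*z + sin(4*z)


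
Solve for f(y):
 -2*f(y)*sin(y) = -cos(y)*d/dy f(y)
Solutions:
 f(y) = C1/cos(y)^2


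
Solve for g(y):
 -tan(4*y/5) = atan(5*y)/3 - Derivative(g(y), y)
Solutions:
 g(y) = C1 + y*atan(5*y)/3 - log(25*y^2 + 1)/30 - 5*log(cos(4*y/5))/4


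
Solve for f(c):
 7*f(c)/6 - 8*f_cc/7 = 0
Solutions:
 f(c) = C1*exp(-7*sqrt(3)*c/12) + C2*exp(7*sqrt(3)*c/12)


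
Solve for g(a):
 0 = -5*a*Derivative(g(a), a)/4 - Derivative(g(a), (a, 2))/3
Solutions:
 g(a) = C1 + C2*erf(sqrt(30)*a/4)


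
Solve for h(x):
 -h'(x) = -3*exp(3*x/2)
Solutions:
 h(x) = C1 + 2*exp(3*x/2)


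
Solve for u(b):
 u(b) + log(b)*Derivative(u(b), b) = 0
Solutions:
 u(b) = C1*exp(-li(b))


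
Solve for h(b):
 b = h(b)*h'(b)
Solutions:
 h(b) = -sqrt(C1 + b^2)
 h(b) = sqrt(C1 + b^2)


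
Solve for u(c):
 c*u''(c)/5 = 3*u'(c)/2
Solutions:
 u(c) = C1 + C2*c^(17/2)


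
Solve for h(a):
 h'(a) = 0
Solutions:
 h(a) = C1


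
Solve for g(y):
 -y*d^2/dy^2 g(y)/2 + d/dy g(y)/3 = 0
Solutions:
 g(y) = C1 + C2*y^(5/3)


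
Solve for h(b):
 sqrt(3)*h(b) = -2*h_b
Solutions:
 h(b) = C1*exp(-sqrt(3)*b/2)


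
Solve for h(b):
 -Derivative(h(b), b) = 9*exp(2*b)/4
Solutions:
 h(b) = C1 - 9*exp(2*b)/8


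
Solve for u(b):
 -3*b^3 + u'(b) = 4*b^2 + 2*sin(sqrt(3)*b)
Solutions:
 u(b) = C1 + 3*b^4/4 + 4*b^3/3 - 2*sqrt(3)*cos(sqrt(3)*b)/3


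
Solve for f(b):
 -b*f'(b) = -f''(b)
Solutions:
 f(b) = C1 + C2*erfi(sqrt(2)*b/2)


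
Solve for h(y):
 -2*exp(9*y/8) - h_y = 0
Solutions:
 h(y) = C1 - 16*exp(9*y/8)/9


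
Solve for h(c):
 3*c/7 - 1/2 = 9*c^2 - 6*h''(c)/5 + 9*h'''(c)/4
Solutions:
 h(c) = C1 + C2*c + C3*exp(8*c/15) + 5*c^4/8 + 1555*c^3/336 + 70535*c^2/2688


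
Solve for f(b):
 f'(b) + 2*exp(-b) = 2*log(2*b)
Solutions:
 f(b) = C1 + 2*b*log(b) + 2*b*(-1 + log(2)) + 2*exp(-b)


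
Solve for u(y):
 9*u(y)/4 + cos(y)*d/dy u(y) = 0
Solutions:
 u(y) = C1*(sin(y) - 1)^(9/8)/(sin(y) + 1)^(9/8)


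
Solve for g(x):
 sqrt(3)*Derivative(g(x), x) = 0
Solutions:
 g(x) = C1


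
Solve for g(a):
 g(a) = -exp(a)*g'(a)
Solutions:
 g(a) = C1*exp(exp(-a))


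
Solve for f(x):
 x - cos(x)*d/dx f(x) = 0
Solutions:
 f(x) = C1 + Integral(x/cos(x), x)


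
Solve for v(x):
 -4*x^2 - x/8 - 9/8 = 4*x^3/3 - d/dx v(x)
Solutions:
 v(x) = C1 + x^4/3 + 4*x^3/3 + x^2/16 + 9*x/8


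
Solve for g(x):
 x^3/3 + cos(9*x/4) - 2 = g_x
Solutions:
 g(x) = C1 + x^4/12 - 2*x + 4*sin(9*x/4)/9


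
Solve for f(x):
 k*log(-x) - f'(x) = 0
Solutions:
 f(x) = C1 + k*x*log(-x) - k*x


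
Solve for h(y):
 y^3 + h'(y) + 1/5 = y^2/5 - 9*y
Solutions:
 h(y) = C1 - y^4/4 + y^3/15 - 9*y^2/2 - y/5


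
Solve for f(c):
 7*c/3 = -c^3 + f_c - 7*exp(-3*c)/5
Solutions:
 f(c) = C1 + c^4/4 + 7*c^2/6 - 7*exp(-3*c)/15


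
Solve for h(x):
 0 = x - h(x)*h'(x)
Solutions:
 h(x) = -sqrt(C1 + x^2)
 h(x) = sqrt(C1 + x^2)


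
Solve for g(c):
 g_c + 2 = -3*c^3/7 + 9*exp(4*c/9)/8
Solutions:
 g(c) = C1 - 3*c^4/28 - 2*c + 81*exp(4*c/9)/32


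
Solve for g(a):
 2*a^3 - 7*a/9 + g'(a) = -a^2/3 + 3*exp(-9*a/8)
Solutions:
 g(a) = C1 - a^4/2 - a^3/9 + 7*a^2/18 - 8*exp(-9*a/8)/3


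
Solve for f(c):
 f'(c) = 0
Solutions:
 f(c) = C1


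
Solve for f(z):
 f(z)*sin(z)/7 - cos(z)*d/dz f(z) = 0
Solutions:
 f(z) = C1/cos(z)^(1/7)


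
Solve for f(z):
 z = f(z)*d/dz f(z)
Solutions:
 f(z) = -sqrt(C1 + z^2)
 f(z) = sqrt(C1 + z^2)


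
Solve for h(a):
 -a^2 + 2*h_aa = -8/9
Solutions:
 h(a) = C1 + C2*a + a^4/24 - 2*a^2/9


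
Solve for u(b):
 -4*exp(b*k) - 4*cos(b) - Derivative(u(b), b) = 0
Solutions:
 u(b) = C1 - 4*sin(b) - 4*exp(b*k)/k


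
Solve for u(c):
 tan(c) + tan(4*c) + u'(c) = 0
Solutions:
 u(c) = C1 + log(cos(c)) + log(cos(4*c))/4


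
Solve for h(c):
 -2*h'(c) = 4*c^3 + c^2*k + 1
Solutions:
 h(c) = C1 - c^4/2 - c^3*k/6 - c/2


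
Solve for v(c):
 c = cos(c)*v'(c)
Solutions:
 v(c) = C1 + Integral(c/cos(c), c)


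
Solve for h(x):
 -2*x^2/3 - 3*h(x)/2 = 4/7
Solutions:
 h(x) = -4*x^2/9 - 8/21


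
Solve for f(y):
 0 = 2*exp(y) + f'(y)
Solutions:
 f(y) = C1 - 2*exp(y)


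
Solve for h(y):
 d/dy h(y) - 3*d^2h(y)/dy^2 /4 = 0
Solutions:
 h(y) = C1 + C2*exp(4*y/3)


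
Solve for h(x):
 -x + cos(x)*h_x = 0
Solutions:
 h(x) = C1 + Integral(x/cos(x), x)


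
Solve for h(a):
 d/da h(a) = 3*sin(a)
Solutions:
 h(a) = C1 - 3*cos(a)


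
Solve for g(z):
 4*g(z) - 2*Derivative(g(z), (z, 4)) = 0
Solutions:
 g(z) = C1*exp(-2^(1/4)*z) + C2*exp(2^(1/4)*z) + C3*sin(2^(1/4)*z) + C4*cos(2^(1/4)*z)


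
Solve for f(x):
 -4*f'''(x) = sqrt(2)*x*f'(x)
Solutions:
 f(x) = C1 + Integral(C2*airyai(-sqrt(2)*x/2) + C3*airybi(-sqrt(2)*x/2), x)


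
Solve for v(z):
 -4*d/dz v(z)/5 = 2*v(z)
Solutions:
 v(z) = C1*exp(-5*z/2)


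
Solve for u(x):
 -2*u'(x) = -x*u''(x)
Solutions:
 u(x) = C1 + C2*x^3


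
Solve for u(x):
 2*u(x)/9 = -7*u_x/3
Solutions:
 u(x) = C1*exp(-2*x/21)


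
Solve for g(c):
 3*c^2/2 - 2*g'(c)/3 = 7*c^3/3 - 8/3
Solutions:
 g(c) = C1 - 7*c^4/8 + 3*c^3/4 + 4*c


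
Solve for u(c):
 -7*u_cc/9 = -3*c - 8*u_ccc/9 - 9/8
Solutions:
 u(c) = C1 + C2*c + C3*exp(7*c/8) + 9*c^3/14 + 2295*c^2/784


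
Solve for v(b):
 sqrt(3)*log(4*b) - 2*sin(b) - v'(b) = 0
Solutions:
 v(b) = C1 + sqrt(3)*b*(log(b) - 1) + 2*sqrt(3)*b*log(2) + 2*cos(b)


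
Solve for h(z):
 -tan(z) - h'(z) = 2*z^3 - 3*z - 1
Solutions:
 h(z) = C1 - z^4/2 + 3*z^2/2 + z + log(cos(z))


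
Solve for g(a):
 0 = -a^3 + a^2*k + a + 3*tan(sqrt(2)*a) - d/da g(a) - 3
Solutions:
 g(a) = C1 - a^4/4 + a^3*k/3 + a^2/2 - 3*a - 3*sqrt(2)*log(cos(sqrt(2)*a))/2


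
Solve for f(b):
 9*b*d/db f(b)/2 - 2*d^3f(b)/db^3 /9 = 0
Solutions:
 f(b) = C1 + Integral(C2*airyai(3*6^(1/3)*b/2) + C3*airybi(3*6^(1/3)*b/2), b)


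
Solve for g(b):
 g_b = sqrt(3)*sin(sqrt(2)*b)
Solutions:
 g(b) = C1 - sqrt(6)*cos(sqrt(2)*b)/2


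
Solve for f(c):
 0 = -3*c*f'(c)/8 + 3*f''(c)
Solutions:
 f(c) = C1 + C2*erfi(c/4)


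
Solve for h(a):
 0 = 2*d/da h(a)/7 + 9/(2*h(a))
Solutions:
 h(a) = -sqrt(C1 - 126*a)/2
 h(a) = sqrt(C1 - 126*a)/2


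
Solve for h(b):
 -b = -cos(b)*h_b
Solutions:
 h(b) = C1 + Integral(b/cos(b), b)


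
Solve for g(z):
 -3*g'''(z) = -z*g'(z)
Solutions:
 g(z) = C1 + Integral(C2*airyai(3^(2/3)*z/3) + C3*airybi(3^(2/3)*z/3), z)


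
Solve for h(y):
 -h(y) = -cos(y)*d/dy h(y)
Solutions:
 h(y) = C1*sqrt(sin(y) + 1)/sqrt(sin(y) - 1)


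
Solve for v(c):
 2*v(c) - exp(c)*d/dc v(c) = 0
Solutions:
 v(c) = C1*exp(-2*exp(-c))


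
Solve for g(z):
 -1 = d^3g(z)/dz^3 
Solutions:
 g(z) = C1 + C2*z + C3*z^2 - z^3/6


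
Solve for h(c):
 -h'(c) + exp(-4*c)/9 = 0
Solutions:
 h(c) = C1 - exp(-4*c)/36


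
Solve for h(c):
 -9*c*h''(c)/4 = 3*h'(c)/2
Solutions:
 h(c) = C1 + C2*c^(1/3)


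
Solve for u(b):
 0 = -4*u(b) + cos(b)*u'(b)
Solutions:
 u(b) = C1*(sin(b)^2 + 2*sin(b) + 1)/(sin(b)^2 - 2*sin(b) + 1)


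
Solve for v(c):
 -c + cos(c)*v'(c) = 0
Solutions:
 v(c) = C1 + Integral(c/cos(c), c)


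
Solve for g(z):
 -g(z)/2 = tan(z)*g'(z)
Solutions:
 g(z) = C1/sqrt(sin(z))


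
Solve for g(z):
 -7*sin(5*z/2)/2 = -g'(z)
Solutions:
 g(z) = C1 - 7*cos(5*z/2)/5


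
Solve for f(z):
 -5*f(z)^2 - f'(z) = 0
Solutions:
 f(z) = 1/(C1 + 5*z)


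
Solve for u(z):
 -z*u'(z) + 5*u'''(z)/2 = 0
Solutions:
 u(z) = C1 + Integral(C2*airyai(2^(1/3)*5^(2/3)*z/5) + C3*airybi(2^(1/3)*5^(2/3)*z/5), z)


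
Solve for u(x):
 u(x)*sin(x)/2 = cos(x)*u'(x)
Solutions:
 u(x) = C1/sqrt(cos(x))


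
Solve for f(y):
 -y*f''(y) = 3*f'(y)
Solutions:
 f(y) = C1 + C2/y^2


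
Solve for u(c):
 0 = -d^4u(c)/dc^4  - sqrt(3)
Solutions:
 u(c) = C1 + C2*c + C3*c^2 + C4*c^3 - sqrt(3)*c^4/24


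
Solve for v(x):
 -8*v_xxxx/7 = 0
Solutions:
 v(x) = C1 + C2*x + C3*x^2 + C4*x^3


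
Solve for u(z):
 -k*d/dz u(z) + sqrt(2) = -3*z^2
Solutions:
 u(z) = C1 + z^3/k + sqrt(2)*z/k


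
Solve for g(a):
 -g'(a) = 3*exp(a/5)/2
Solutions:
 g(a) = C1 - 15*exp(a/5)/2


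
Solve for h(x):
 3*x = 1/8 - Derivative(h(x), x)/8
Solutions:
 h(x) = C1 - 12*x^2 + x


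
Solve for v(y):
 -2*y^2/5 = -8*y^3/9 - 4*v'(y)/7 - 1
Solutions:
 v(y) = C1 - 7*y^4/18 + 7*y^3/30 - 7*y/4


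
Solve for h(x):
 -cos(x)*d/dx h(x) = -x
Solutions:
 h(x) = C1 + Integral(x/cos(x), x)
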